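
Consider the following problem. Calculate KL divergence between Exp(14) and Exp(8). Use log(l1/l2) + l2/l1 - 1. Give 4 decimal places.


KL divergence for exponential family:
KL = log(l1/l2) + l2/l1 - 1.
log(14/8) = 0.559616.
8/14 = 0.571429.
KL = 0.559616 + 0.571429 - 1 = 0.1310

0.1310


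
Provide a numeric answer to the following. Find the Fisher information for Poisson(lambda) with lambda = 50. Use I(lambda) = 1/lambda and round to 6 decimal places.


Fisher information for Poisson: I(lambda) = 1/lambda.
lambda = 50.
I(lambda) = 1/50 = 0.020000

0.020000


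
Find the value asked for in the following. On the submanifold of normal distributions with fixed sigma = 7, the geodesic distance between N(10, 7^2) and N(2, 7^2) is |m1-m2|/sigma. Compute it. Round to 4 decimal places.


On the fixed-variance normal subfamily, geodesic distance = |m1-m2|/sigma.
|10 - 2| = 8.
sigma = 7.
d = 8/7 = 1.1429

1.1429


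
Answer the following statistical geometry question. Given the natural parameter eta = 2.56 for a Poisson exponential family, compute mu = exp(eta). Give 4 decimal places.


Expectation parameter for Poisson exponential family:
mu = exp(eta).
eta = 2.56.
mu = exp(2.56) = 12.9358

12.9358


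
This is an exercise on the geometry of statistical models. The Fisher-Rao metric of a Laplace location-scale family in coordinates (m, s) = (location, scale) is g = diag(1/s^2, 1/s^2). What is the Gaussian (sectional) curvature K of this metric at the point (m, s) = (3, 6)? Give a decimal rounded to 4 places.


The metric has the form g = (A dm^2 + B ds^2)/s^2 with A = 1, B = 1.
Substitute u = sqrt(A/B)*m: g = B*(du^2 + ds^2)/s^2, i.e. B times the
Poincare upper half-plane metric, which has constant Gaussian curvature -1.
Scaling a 2D metric by a constant c divides the Gaussian curvature by c,
so K = -1/B = -1/(1) = -1.0000 everywhere (the point (m, s) = (3, 6) is irrelevant:
the curvature is constant).
The requested Gaussian curvature is K = -1.0000.

-1.0000


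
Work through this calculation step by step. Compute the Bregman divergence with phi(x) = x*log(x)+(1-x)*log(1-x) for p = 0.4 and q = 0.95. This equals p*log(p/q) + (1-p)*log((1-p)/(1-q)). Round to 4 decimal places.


Bregman divergence with negative entropy generator:
D = p*log(p/q) + (1-p)*log((1-p)/(1-q)).
p = 0.4, q = 0.95.
p*log(p/q) = 0.4*log(0.4/0.95) = -0.345999.
(1-p)*log((1-p)/(1-q)) = 0.6*log(0.6/0.05) = 1.490944.
D = -0.345999 + 1.490944 = 1.1449

1.1449


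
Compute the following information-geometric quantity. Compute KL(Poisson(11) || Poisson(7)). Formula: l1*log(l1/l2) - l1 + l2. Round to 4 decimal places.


KL divergence for Poisson:
KL = l1*log(l1/l2) - l1 + l2.
l1 = 11, l2 = 7.
log(11/7) = 0.451985.
l1*log(l1/l2) = 11 * 0.451985 = 4.971836.
KL = 4.971836 - 11 + 7 = 0.9718

0.9718


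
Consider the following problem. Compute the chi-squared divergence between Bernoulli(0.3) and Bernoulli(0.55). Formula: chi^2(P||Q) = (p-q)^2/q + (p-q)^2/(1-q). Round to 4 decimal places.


Chi-squared divergence between Bernoulli distributions:
chi^2 = (p-q)^2/q + (p-q)^2/(1-q).
p = 0.3, q = 0.55, p-q = -0.25.
(p-q)^2 = 0.0625.
term1 = 0.0625/0.55 = 0.113636.
term2 = 0.0625/0.45 = 0.138889.
chi^2 = 0.113636 + 0.138889 = 0.2525

0.2525


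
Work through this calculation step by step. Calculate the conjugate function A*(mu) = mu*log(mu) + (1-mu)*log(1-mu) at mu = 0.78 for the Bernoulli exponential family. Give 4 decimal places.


Legendre transform for Bernoulli:
A*(mu) = mu*log(mu) + (1-mu)*log(1-mu).
mu = 0.78, 1-mu = 0.22.
mu*log(mu) = 0.78*log(0.78) = -0.1938.
(1-mu)*log(1-mu) = 0.22*log(0.22) = -0.333108.
A* = -0.1938 + -0.333108 = -0.5269

-0.5269


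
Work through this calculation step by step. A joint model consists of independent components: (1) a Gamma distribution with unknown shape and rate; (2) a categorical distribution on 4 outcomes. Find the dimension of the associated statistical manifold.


The dimension of a statistical manifold equals the number of free
(independent) real parameters of the model. For a product of independent
blocks the parameter counts add.
- Gamma (shape, rate): 2.
- categorical on 4 outcomes (probabilities sum to 1): 4-1 = 3.
Total = 2 + 3 = 5.
Dimension = 5

5


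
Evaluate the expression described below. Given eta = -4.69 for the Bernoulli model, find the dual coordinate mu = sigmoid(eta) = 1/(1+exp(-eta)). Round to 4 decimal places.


Dual coordinate (expectation parameter) for Bernoulli:
mu = 1/(1+exp(-eta)).
eta = -4.69.
exp(-eta) = exp(4.69) = 108.85318.
mu = 1/(1+108.85318) = 0.0091

0.0091


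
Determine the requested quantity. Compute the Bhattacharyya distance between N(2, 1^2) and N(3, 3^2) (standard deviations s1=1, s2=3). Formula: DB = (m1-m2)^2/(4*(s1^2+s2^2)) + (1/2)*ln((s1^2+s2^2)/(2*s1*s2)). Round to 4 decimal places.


Bhattacharyya distance between two Gaussians:
DB = (m1-m2)^2/(4*(s1^2+s2^2)) + (1/2)*ln((s1^2+s2^2)/(2*s1*s2)).
(m1-m2)^2 = (-1)^2 = 1.
s1^2+s2^2 = 1 + 9 = 10.
term1 = 1/40 = 0.025.
term2 = 0.5*ln(10/6.0) = 0.255413.
DB = 0.025 + 0.255413 = 0.2804

0.2804


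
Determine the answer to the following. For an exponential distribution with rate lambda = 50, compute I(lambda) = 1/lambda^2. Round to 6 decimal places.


Fisher information for exponential: I(lambda) = 1/lambda^2.
lambda = 50, lambda^2 = 2500.
I = 1/2500 = 0.000400

0.000400


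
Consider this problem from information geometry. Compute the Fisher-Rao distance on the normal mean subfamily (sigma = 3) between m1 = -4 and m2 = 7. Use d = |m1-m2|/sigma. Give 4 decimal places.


On the fixed-variance normal subfamily, geodesic distance = |m1-m2|/sigma.
|-4 - 7| = 11.
sigma = 3.
d = 11/3 = 3.6667

3.6667


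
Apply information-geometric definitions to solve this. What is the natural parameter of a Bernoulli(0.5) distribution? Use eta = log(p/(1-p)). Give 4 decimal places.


Natural parameter for Bernoulli: eta = log(p/(1-p)).
p = 0.5, 1-p = 0.5.
p/(1-p) = 1.0.
eta = log(1.0) = 0.0000

0.0000


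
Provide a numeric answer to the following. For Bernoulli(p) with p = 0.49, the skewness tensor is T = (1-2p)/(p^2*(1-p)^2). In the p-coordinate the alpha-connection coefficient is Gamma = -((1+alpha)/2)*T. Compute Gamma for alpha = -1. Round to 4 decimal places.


Skewness (Amari-Chentsov) tensor: T = (1-2p)/(p^2*(1-p)^2).
p = 0.49, 1-2p = 0.02, p^2 = 0.2401, (1-p)^2 = 0.2601.
T = 0.02/(0.2401 * 0.2601) = 0.320256.
In the p-coordinate, Gamma^(alpha) = Gamma^(0) - (alpha/2)*T with Gamma^(0) = (1/2)*g'(p) = -T/2,
so Gamma^(alpha) = -((1+alpha)/2)*T.
alpha = -1, -(1+alpha)/2 = 0.0.
Gamma = 0.0 * 0.320256 = 0.0000

0.0000


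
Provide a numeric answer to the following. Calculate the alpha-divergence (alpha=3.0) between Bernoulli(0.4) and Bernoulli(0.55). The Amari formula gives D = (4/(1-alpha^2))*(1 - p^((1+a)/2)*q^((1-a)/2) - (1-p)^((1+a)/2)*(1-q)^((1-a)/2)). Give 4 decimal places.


Amari alpha-divergence:
D = (4/(1-alpha^2))*(1 - p^((1+a)/2)*q^((1-a)/2) - (1-p)^((1+a)/2)*(1-q)^((1-a)/2)).
alpha = 3.0, p = 0.4, q = 0.55.
e1 = (1+alpha)/2 = 2.0, e2 = (1-alpha)/2 = -1.0.
t1 = p^e1 * q^e2 = 0.4^2.0 * 0.55^-1.0 = 0.290909.
t2 = (1-p)^e1 * (1-q)^e2 = 0.6^2.0 * 0.45^-1.0 = 0.8.
4/(1-alpha^2) = -0.5.
D = -0.5*(1 - 0.290909 - 0.8) = 0.0455

0.0455


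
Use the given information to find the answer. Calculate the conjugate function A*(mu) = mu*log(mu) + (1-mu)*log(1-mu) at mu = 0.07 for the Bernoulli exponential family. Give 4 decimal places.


Legendre transform for Bernoulli:
A*(mu) = mu*log(mu) + (1-mu)*log(1-mu).
mu = 0.07, 1-mu = 0.93.
mu*log(mu) = 0.07*log(0.07) = -0.186148.
(1-mu)*log(1-mu) = 0.93*log(0.93) = -0.067491.
A* = -0.186148 + -0.067491 = -0.2536

-0.2536


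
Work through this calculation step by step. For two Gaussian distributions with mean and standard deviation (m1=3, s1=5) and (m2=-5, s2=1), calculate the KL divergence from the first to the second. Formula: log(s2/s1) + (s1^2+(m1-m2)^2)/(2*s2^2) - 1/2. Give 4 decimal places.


KL divergence between normal distributions:
KL = log(s2/s1) + (s1^2 + (m1-m2)^2)/(2*s2^2) - 1/2.
log(1/5) = -1.609438.
(5^2 + (3--5)^2)/(2*1^2) = (25 + 64)/2 = 44.5.
KL = -1.609438 + 44.5 - 0.5 = 42.3906

42.3906


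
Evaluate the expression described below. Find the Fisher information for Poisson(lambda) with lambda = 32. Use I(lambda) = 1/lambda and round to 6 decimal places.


Fisher information for Poisson: I(lambda) = 1/lambda.
lambda = 32.
I(lambda) = 1/32 = 0.031250

0.031250


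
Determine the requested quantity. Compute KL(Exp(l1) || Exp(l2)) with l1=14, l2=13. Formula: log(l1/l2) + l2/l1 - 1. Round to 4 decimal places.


KL divergence for exponential family:
KL = log(l1/l2) + l2/l1 - 1.
log(14/13) = 0.074108.
13/14 = 0.928571.
KL = 0.074108 + 0.928571 - 1 = 0.0027

0.0027


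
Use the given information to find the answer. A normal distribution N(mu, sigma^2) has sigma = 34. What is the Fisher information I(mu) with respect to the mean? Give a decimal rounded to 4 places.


The Fisher information for the mean of a normal distribution is I(mu) = 1/sigma^2.
sigma = 34, so sigma^2 = 1156.
I(mu) = 1/1156 = 0.0009

0.0009


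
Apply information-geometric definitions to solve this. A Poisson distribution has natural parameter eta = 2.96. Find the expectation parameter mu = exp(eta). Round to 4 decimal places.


Expectation parameter for Poisson exponential family:
mu = exp(eta).
eta = 2.96.
mu = exp(2.96) = 19.2980

19.2980


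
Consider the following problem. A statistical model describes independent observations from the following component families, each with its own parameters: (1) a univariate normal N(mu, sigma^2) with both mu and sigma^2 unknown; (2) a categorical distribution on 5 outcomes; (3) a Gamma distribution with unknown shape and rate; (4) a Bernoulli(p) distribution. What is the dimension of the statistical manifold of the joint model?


The dimension of a statistical manifold equals the number of free
(independent) real parameters of the model. For a product of independent
blocks the parameter counts add.
- normal (mu, sigma^2): 2.
- categorical on 5 outcomes (probabilities sum to 1): 5-1 = 4.
- Gamma (shape, rate): 2.
- Bernoulli (p): 1.
Total = 2 + 4 + 2 + 1 = 9.
Dimension = 9

9


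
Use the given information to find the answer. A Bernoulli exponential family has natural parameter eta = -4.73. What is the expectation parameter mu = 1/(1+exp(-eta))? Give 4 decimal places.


Dual coordinate (expectation parameter) for Bernoulli:
mu = 1/(1+exp(-eta)).
eta = -4.73.
exp(-eta) = exp(4.73) = 113.295562.
mu = 1/(1+113.295562) = 0.0087

0.0087


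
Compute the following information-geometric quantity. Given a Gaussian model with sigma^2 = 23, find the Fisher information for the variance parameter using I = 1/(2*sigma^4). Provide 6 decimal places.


Fisher information for variance: I(sigma^2) = 1/(2*sigma^4).
sigma^2 = 23, so sigma^4 = 529.
I = 1/(2*529) = 1/1058 = 0.000945

0.000945


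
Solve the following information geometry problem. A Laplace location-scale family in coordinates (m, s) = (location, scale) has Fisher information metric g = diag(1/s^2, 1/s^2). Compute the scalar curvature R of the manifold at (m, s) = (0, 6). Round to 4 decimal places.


The metric has the form g = (A dm^2 + B ds^2)/s^2 with A = 1, B = 1.
Substitute u = sqrt(A/B)*m: g = B*(du^2 + ds^2)/s^2, i.e. B times the
Poincare upper half-plane metric, which has constant Gaussian curvature -1.
Scaling a 2D metric by a constant c divides the Gaussian curvature by c,
so K = -1/B = -1/(1) = -1.0000 everywhere (the point (m, s) = (0, 6) is irrelevant:
the curvature is constant).
Scalar curvature in dimension 2: R = 2K = -2/(1) = -2.0000.

-2.0000


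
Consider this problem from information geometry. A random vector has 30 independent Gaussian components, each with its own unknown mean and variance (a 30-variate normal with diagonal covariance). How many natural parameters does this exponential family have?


Exponential family dimension calculation:
Each univariate normal has two natural parameters (mu/sigma^2 and -1/(2 sigma^2)).
With 30 independent components, dim = 2 * 30 = 60.

60


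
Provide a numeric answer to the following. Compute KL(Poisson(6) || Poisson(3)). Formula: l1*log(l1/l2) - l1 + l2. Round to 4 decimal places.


KL divergence for Poisson:
KL = l1*log(l1/l2) - l1 + l2.
l1 = 6, l2 = 3.
log(6/3) = 0.693147.
l1*log(l1/l2) = 6 * 0.693147 = 4.158883.
KL = 4.158883 - 6 + 3 = 1.1589

1.1589


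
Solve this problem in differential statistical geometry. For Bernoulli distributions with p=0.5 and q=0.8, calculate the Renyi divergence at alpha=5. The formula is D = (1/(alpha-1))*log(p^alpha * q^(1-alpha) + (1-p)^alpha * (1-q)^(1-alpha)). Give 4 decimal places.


Renyi divergence of order alpha between Bernoulli distributions:
D = (1/(alpha-1))*log(p^alpha * q^(1-alpha) + (1-p)^alpha * (1-q)^(1-alpha)).
alpha = 5, p = 0.5, q = 0.8.
p^alpha * q^(1-alpha) = 0.5^5 * 0.8^-4 = 0.076294.
(1-p)^alpha * (1-q)^(1-alpha) = 0.5^5 * 0.2^-4 = 19.53125.
sum = 0.076294 + 19.53125 = 19.607544.
D = (1/4)*log(19.607544) = 0.7440

0.7440


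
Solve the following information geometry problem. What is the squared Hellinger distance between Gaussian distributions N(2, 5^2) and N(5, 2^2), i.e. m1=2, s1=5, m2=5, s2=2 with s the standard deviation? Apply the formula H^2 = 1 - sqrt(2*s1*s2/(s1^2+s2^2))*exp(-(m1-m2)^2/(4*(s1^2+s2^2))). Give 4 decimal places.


Squared Hellinger distance for Gaussians:
H^2 = 1 - sqrt(2*s1*s2/(s1^2+s2^2)) * exp(-(m1-m2)^2/(4*(s1^2+s2^2))).
s1^2 = 25, s2^2 = 4, s1^2+s2^2 = 29.
sqrt(2*5*2/(29)) = 0.830455.
(m1-m2)^2 = (-3)^2 = 9.
exp(-9/(4*29)) = exp(-0.077586) = 0.925347.
H^2 = 1 - 0.830455*0.925347 = 0.2315

0.2315


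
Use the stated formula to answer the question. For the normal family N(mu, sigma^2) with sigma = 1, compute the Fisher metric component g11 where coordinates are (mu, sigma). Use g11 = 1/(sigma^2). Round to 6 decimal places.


For the 2-parameter normal family, the Fisher metric has:
  g11 = 1/sigma^2, g22 = 2/sigma^2.
sigma = 1, sigma^2 = 1.
g11 = 1.000000

1.000000


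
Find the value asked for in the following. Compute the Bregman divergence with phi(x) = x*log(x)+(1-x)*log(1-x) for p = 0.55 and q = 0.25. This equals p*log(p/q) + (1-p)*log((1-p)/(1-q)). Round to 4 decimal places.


Bregman divergence with negative entropy generator:
D = p*log(p/q) + (1-p)*log((1-p)/(1-q)).
p = 0.55, q = 0.25.
p*log(p/q) = 0.55*log(0.55/0.25) = 0.433652.
(1-p)*log((1-p)/(1-q)) = 0.45*log(0.45/0.75) = -0.229872.
D = 0.433652 + -0.229872 = 0.2038

0.2038


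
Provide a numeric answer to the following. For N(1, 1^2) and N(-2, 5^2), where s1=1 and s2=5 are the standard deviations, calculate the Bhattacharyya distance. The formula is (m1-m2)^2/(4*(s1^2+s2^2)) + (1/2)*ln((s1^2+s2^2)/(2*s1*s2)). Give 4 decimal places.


Bhattacharyya distance between two Gaussians:
DB = (m1-m2)^2/(4*(s1^2+s2^2)) + (1/2)*ln((s1^2+s2^2)/(2*s1*s2)).
(m1-m2)^2 = (3)^2 = 9.
s1^2+s2^2 = 1 + 25 = 26.
term1 = 9/104 = 0.086538.
term2 = 0.5*ln(26/10.0) = 0.477756.
DB = 0.086538 + 0.477756 = 0.5643

0.5643


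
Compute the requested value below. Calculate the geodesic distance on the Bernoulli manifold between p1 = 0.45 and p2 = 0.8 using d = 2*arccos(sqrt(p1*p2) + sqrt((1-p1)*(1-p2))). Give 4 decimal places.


Geodesic distance on Bernoulli manifold:
d(p1,p2) = 2*arccos(sqrt(p1*p2) + sqrt((1-p1)*(1-p2))).
sqrt(p1*p2) = sqrt(0.45*0.8) = 0.6.
sqrt((1-p1)*(1-p2)) = sqrt(0.55*0.2) = 0.331662.
arg = 0.6 + 0.331662 = 0.931662.
d = 2*arccos(0.931662) = 0.7437

0.7437


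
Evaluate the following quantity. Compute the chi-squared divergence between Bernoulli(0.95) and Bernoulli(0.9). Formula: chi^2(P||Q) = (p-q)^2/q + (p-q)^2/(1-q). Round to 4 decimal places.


Chi-squared divergence between Bernoulli distributions:
chi^2 = (p-q)^2/q + (p-q)^2/(1-q).
p = 0.95, q = 0.9, p-q = 0.05.
(p-q)^2 = 0.0025.
term1 = 0.0025/0.9 = 0.002778.
term2 = 0.0025/0.1 = 0.025.
chi^2 = 0.002778 + 0.025 = 0.0278

0.0278


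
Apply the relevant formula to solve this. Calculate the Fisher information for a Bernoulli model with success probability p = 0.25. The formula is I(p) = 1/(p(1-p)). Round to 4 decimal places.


For Bernoulli(p), Fisher information is I(p) = 1/(p*(1-p)).
p = 0.25, 1-p = 0.75.
p*(1-p) = 0.1875.
I(p) = 1/0.1875 = 5.3333

5.3333


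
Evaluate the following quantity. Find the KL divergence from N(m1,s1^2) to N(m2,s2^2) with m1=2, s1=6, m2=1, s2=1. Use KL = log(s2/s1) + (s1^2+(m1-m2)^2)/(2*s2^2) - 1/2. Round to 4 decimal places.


KL divergence between normal distributions:
KL = log(s2/s1) + (s1^2 + (m1-m2)^2)/(2*s2^2) - 1/2.
log(1/6) = -1.791759.
(6^2 + (2-1)^2)/(2*1^2) = (36 + 1)/2 = 18.5.
KL = -1.791759 + 18.5 - 0.5 = 16.2082

16.2082


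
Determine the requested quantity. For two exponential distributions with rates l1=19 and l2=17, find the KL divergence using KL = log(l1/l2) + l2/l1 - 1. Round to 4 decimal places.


KL divergence for exponential family:
KL = log(l1/l2) + l2/l1 - 1.
log(19/17) = 0.111226.
17/19 = 0.894737.
KL = 0.111226 + 0.894737 - 1 = 0.0060

0.0060


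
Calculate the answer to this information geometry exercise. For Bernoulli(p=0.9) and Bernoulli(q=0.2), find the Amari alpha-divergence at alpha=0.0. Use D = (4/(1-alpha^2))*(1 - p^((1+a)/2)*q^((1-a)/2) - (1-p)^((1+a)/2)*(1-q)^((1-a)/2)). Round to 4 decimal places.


Amari alpha-divergence:
D = (4/(1-alpha^2))*(1 - p^((1+a)/2)*q^((1-a)/2) - (1-p)^((1+a)/2)*(1-q)^((1-a)/2)).
alpha = 0.0, p = 0.9, q = 0.2.
e1 = (1+alpha)/2 = 0.5, e2 = (1-alpha)/2 = 0.5.
t1 = p^e1 * q^e2 = 0.9^0.5 * 0.2^0.5 = 0.424264.
t2 = (1-p)^e1 * (1-q)^e2 = 0.1^0.5 * 0.8^0.5 = 0.282843.
4/(1-alpha^2) = 4.0.
D = 4.0*(1 - 0.424264 - 0.282843) = 1.1716

1.1716


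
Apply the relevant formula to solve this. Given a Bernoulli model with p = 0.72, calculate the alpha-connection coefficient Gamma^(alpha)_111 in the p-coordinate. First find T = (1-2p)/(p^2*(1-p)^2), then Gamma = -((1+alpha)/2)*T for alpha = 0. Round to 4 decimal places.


Skewness (Amari-Chentsov) tensor: T = (1-2p)/(p^2*(1-p)^2).
p = 0.72, 1-2p = -0.44, p^2 = 0.5184, (1-p)^2 = 0.0784.
T = -0.44/(0.5184 * 0.0784) = -10.82609.
In the p-coordinate, Gamma^(alpha) = Gamma^(0) - (alpha/2)*T with Gamma^(0) = (1/2)*g'(p) = -T/2,
so Gamma^(alpha) = -((1+alpha)/2)*T.
alpha = 0, -(1+alpha)/2 = -0.5.
Gamma = -0.5 * -10.82609 = 5.4130

5.4130


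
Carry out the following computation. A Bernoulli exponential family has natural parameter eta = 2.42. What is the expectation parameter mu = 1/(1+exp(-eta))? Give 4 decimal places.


Dual coordinate (expectation parameter) for Bernoulli:
mu = 1/(1+exp(-eta)).
eta = 2.42.
exp(-eta) = exp(-2.42) = 0.088922.
mu = 1/(1+0.088922) = 0.9183

0.9183


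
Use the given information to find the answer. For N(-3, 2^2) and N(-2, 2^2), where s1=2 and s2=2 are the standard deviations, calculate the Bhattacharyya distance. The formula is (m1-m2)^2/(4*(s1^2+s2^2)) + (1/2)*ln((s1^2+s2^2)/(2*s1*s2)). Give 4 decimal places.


Bhattacharyya distance between two Gaussians:
DB = (m1-m2)^2/(4*(s1^2+s2^2)) + (1/2)*ln((s1^2+s2^2)/(2*s1*s2)).
(m1-m2)^2 = (-1)^2 = 1.
s1^2+s2^2 = 4 + 4 = 8.
term1 = 1/32 = 0.03125.
term2 = 0.5*ln(8/8.0) = 0.0.
DB = 0.03125 + 0.0 = 0.0313

0.0313


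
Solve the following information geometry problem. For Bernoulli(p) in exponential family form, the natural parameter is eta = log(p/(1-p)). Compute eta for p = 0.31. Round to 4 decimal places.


Natural parameter for Bernoulli: eta = log(p/(1-p)).
p = 0.31, 1-p = 0.69.
p/(1-p) = 0.449275.
eta = log(0.449275) = -0.8001

-0.8001


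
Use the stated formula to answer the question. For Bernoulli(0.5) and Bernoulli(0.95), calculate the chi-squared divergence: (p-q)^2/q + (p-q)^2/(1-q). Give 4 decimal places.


Chi-squared divergence between Bernoulli distributions:
chi^2 = (p-q)^2/q + (p-q)^2/(1-q).
p = 0.5, q = 0.95, p-q = -0.45.
(p-q)^2 = 0.2025.
term1 = 0.2025/0.95 = 0.213158.
term2 = 0.2025/0.05 = 4.05.
chi^2 = 0.213158 + 4.05 = 4.2632

4.2632


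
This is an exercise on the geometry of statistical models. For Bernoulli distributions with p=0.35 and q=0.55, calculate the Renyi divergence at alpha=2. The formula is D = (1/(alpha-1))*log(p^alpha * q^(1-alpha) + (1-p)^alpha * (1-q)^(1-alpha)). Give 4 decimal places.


Renyi divergence of order alpha between Bernoulli distributions:
D = (1/(alpha-1))*log(p^alpha * q^(1-alpha) + (1-p)^alpha * (1-q)^(1-alpha)).
alpha = 2, p = 0.35, q = 0.55.
p^alpha * q^(1-alpha) = 0.35^2 * 0.55^-1 = 0.222727.
(1-p)^alpha * (1-q)^(1-alpha) = 0.65^2 * 0.45^-1 = 0.938889.
sum = 0.222727 + 0.938889 = 1.161616.
D = (1/1)*log(1.161616) = 0.1498

0.1498


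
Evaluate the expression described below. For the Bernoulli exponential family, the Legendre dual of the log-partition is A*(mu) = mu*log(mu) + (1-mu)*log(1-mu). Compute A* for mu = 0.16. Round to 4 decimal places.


Legendre transform for Bernoulli:
A*(mu) = mu*log(mu) + (1-mu)*log(1-mu).
mu = 0.16, 1-mu = 0.84.
mu*log(mu) = 0.16*log(0.16) = -0.293213.
(1-mu)*log(1-mu) = 0.84*log(0.84) = -0.146457.
A* = -0.293213 + -0.146457 = -0.4397

-0.4397


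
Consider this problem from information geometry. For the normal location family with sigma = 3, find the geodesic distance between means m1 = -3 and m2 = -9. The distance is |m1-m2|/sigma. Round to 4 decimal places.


On the fixed-variance normal subfamily, geodesic distance = |m1-m2|/sigma.
|-3 - -9| = 6.
sigma = 3.
d = 6/3 = 2.0000

2.0000


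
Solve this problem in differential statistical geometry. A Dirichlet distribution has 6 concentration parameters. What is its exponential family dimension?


Exponential family dimension calculation:
Dirichlet with 6 components has 6 natural parameters.

6


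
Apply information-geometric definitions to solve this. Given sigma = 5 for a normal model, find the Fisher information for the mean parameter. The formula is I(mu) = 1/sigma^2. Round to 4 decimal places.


The Fisher information for the mean of a normal distribution is I(mu) = 1/sigma^2.
sigma = 5, so sigma^2 = 25.
I(mu) = 1/25 = 0.0400

0.0400


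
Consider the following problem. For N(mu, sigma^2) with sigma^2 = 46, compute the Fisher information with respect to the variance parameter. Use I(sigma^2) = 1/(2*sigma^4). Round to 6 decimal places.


Fisher information for variance: I(sigma^2) = 1/(2*sigma^4).
sigma^2 = 46, so sigma^4 = 2116.
I = 1/(2*2116) = 1/4232 = 0.000236

0.000236


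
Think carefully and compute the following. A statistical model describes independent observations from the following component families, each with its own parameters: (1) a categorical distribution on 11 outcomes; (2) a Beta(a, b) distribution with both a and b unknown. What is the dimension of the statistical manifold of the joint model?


The dimension of a statistical manifold equals the number of free
(independent) real parameters of the model. For a product of independent
blocks the parameter counts add.
- categorical on 11 outcomes (probabilities sum to 1): 11-1 = 10.
- Beta (a, b): 2.
Total = 10 + 2 = 12.
Dimension = 12

12


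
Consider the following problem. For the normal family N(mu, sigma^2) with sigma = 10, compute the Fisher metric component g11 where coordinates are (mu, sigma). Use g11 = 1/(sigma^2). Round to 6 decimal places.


For the 2-parameter normal family, the Fisher metric has:
  g11 = 1/sigma^2, g22 = 2/sigma^2.
sigma = 10, sigma^2 = 100.
g11 = 0.010000

0.010000


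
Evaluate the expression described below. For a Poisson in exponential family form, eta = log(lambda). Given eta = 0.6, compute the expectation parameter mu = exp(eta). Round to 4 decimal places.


Expectation parameter for Poisson exponential family:
mu = exp(eta).
eta = 0.6.
mu = exp(0.6) = 1.8221

1.8221


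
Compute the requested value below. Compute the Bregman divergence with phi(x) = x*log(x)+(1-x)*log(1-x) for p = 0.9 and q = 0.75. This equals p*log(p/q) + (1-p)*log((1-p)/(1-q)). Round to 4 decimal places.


Bregman divergence with negative entropy generator:
D = p*log(p/q) + (1-p)*log((1-p)/(1-q)).
p = 0.9, q = 0.75.
p*log(p/q) = 0.9*log(0.9/0.75) = 0.164089.
(1-p)*log((1-p)/(1-q)) = 0.1*log(0.1/0.25) = -0.091629.
D = 0.164089 + -0.091629 = 0.0725

0.0725


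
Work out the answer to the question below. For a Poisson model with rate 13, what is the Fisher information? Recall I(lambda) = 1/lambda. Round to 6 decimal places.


Fisher information for Poisson: I(lambda) = 1/lambda.
lambda = 13.
I(lambda) = 1/13 = 0.076923

0.076923


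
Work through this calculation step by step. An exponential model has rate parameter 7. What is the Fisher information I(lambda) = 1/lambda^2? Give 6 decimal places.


Fisher information for exponential: I(lambda) = 1/lambda^2.
lambda = 7, lambda^2 = 49.
I = 1/49 = 0.020408

0.020408


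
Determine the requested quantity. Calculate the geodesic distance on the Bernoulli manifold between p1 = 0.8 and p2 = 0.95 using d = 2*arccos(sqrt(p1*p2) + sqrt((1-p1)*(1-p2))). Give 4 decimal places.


Geodesic distance on Bernoulli manifold:
d(p1,p2) = 2*arccos(sqrt(p1*p2) + sqrt((1-p1)*(1-p2))).
sqrt(p1*p2) = sqrt(0.8*0.95) = 0.87178.
sqrt((1-p1)*(1-p2)) = sqrt(0.2*0.05) = 0.1.
arg = 0.87178 + 0.1 = 0.97178.
d = 2*arccos(0.97178) = 0.4763

0.4763


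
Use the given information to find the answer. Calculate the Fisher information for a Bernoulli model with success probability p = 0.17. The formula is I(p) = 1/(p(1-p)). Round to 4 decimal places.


For Bernoulli(p), Fisher information is I(p) = 1/(p*(1-p)).
p = 0.17, 1-p = 0.83.
p*(1-p) = 0.1411.
I(p) = 1/0.1411 = 7.0872

7.0872


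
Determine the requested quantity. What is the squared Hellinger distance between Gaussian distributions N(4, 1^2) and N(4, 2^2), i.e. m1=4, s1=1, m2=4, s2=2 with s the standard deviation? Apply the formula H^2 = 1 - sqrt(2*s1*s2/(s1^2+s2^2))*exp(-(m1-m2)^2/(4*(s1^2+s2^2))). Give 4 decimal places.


Squared Hellinger distance for Gaussians:
H^2 = 1 - sqrt(2*s1*s2/(s1^2+s2^2)) * exp(-(m1-m2)^2/(4*(s1^2+s2^2))).
s1^2 = 1, s2^2 = 4, s1^2+s2^2 = 5.
sqrt(2*1*2/(5)) = 0.894427.
(m1-m2)^2 = (0)^2 = 0.
exp(-0/(4*5)) = exp(0.0) = 1.0.
H^2 = 1 - 0.894427*1.0 = 0.1056

0.1056


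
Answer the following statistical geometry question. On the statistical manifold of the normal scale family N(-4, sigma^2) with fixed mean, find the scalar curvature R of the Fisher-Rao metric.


This family has a single free parameter, so its statistical manifold
is 1-dimensional. The Riemann curvature tensor of any 1-dimensional
Riemannian manifold vanishes identically, so R = 0.

0


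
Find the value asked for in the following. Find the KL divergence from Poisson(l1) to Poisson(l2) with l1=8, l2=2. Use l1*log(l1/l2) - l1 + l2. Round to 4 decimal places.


KL divergence for Poisson:
KL = l1*log(l1/l2) - l1 + l2.
l1 = 8, l2 = 2.
log(8/2) = 1.386294.
l1*log(l1/l2) = 8 * 1.386294 = 11.090355.
KL = 11.090355 - 8 + 2 = 5.0904

5.0904


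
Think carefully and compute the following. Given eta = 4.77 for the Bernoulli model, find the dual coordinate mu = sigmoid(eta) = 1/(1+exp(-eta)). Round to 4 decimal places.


Dual coordinate (expectation parameter) for Bernoulli:
mu = 1/(1+exp(-eta)).
eta = 4.77.
exp(-eta) = exp(-4.77) = 0.00848.
mu = 1/(1+0.00848) = 0.9916

0.9916


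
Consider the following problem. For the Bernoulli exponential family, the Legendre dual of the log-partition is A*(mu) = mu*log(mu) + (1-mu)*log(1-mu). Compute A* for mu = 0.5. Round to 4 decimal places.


Legendre transform for Bernoulli:
A*(mu) = mu*log(mu) + (1-mu)*log(1-mu).
mu = 0.5, 1-mu = 0.5.
mu*log(mu) = 0.5*log(0.5) = -0.346574.
(1-mu)*log(1-mu) = 0.5*log(0.5) = -0.346574.
A* = -0.346574 + -0.346574 = -0.6931

-0.6931


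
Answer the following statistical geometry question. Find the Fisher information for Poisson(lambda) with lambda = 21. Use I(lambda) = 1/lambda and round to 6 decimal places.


Fisher information for Poisson: I(lambda) = 1/lambda.
lambda = 21.
I(lambda) = 1/21 = 0.047619

0.047619


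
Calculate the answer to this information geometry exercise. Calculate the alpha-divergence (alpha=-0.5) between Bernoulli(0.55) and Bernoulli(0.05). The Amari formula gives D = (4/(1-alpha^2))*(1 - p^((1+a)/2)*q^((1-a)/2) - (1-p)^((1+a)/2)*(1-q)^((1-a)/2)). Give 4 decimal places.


Amari alpha-divergence:
D = (4/(1-alpha^2))*(1 - p^((1+a)/2)*q^((1-a)/2) - (1-p)^((1+a)/2)*(1-q)^((1-a)/2)).
alpha = -0.5, p = 0.55, q = 0.05.
e1 = (1+alpha)/2 = 0.25, e2 = (1-alpha)/2 = 0.75.
t1 = p^e1 * q^e2 = 0.55^0.25 * 0.05^0.75 = 0.091058.
t2 = (1-p)^e1 * (1-q)^e2 = 0.45^0.25 * 0.95^0.75 = 0.788126.
4/(1-alpha^2) = 5.333333.
D = 5.333333*(1 - 0.091058 - 0.788126) = 0.6444

0.6444


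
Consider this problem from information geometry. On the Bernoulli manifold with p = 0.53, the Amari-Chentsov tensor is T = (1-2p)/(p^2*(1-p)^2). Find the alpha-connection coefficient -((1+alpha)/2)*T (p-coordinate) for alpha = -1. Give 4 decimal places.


Skewness (Amari-Chentsov) tensor: T = (1-2p)/(p^2*(1-p)^2).
p = 0.53, 1-2p = -0.06, p^2 = 0.2809, (1-p)^2 = 0.2209.
T = -0.06/(0.2809 * 0.2209) = -0.96695.
In the p-coordinate, Gamma^(alpha) = Gamma^(0) - (alpha/2)*T with Gamma^(0) = (1/2)*g'(p) = -T/2,
so Gamma^(alpha) = -((1+alpha)/2)*T.
alpha = -1, -(1+alpha)/2 = 0.0.
Gamma = 0.0 * -0.96695 = 0.0000

0.0000


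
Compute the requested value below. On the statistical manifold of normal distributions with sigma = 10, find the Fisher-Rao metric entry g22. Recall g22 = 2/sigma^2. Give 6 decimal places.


For the 2-parameter normal family, the Fisher metric has:
  g11 = 1/sigma^2, g22 = 2/sigma^2.
sigma = 10, sigma^2 = 100.
g22 = 0.020000

0.020000


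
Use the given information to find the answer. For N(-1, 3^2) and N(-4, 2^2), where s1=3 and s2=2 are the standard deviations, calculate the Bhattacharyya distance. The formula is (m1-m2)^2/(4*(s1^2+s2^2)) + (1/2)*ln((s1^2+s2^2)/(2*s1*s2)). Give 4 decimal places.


Bhattacharyya distance between two Gaussians:
DB = (m1-m2)^2/(4*(s1^2+s2^2)) + (1/2)*ln((s1^2+s2^2)/(2*s1*s2)).
(m1-m2)^2 = (3)^2 = 9.
s1^2+s2^2 = 9 + 4 = 13.
term1 = 9/52 = 0.173077.
term2 = 0.5*ln(13/12.0) = 0.040021.
DB = 0.173077 + 0.040021 = 0.2131

0.2131


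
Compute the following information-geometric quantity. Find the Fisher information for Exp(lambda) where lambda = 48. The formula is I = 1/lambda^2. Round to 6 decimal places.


Fisher information for exponential: I(lambda) = 1/lambda^2.
lambda = 48, lambda^2 = 2304.
I = 1/2304 = 0.000434

0.000434


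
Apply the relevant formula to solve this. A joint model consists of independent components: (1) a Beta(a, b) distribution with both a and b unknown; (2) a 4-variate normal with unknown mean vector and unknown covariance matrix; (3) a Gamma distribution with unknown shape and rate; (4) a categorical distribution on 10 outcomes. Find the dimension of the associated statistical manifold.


The dimension of a statistical manifold equals the number of free
(independent) real parameters of the model. For a product of independent
blocks the parameter counts add.
- Beta (a, b): 2.
- 4-variate normal: 4 (mean) + 4*5/2 = 10 (symmetric covariance) = 14.
- Gamma (shape, rate): 2.
- categorical on 10 outcomes (probabilities sum to 1): 10-1 = 9.
Total = 2 + 14 + 2 + 9 = 27.
Dimension = 27

27


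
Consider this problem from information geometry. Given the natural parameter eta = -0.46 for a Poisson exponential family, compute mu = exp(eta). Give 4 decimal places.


Expectation parameter for Poisson exponential family:
mu = exp(eta).
eta = -0.46.
mu = exp(-0.46) = 0.6313

0.6313


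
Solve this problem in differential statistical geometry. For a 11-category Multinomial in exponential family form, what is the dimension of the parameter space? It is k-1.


Exponential family dimension calculation:
For Multinomial with k=11 categories, dim = k-1 = 10.

10


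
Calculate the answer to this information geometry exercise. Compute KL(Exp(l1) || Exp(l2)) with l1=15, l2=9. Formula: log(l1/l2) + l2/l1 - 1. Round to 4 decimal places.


KL divergence for exponential family:
KL = log(l1/l2) + l2/l1 - 1.
log(15/9) = 0.510826.
9/15 = 0.6.
KL = 0.510826 + 0.6 - 1 = 0.1108

0.1108


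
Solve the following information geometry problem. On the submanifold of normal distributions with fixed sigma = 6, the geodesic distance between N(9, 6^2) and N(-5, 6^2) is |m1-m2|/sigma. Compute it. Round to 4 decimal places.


On the fixed-variance normal subfamily, geodesic distance = |m1-m2|/sigma.
|9 - -5| = 14.
sigma = 6.
d = 14/6 = 2.3333

2.3333


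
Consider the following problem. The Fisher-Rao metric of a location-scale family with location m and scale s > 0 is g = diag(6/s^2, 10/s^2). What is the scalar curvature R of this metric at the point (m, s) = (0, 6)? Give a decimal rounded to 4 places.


The metric has the form g = (A dm^2 + B ds^2)/s^2 with A = 6, B = 10.
Substitute u = sqrt(A/B)*m: g = B*(du^2 + ds^2)/s^2, i.e. B times the
Poincare upper half-plane metric, which has constant Gaussian curvature -1.
Scaling a 2D metric by a constant c divides the Gaussian curvature by c,
so K = -1/B = -1/(10) = -0.1000 everywhere (the point (m, s) = (0, 6) is irrelevant:
the curvature is constant).
Scalar curvature in dimension 2: R = 2K = -2/(10) = -0.2000.

-0.2000


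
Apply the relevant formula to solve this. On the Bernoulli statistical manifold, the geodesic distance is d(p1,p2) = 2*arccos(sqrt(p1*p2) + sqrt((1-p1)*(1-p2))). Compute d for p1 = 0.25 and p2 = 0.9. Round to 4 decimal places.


Geodesic distance on Bernoulli manifold:
d(p1,p2) = 2*arccos(sqrt(p1*p2) + sqrt((1-p1)*(1-p2))).
sqrt(p1*p2) = sqrt(0.25*0.9) = 0.474342.
sqrt((1-p1)*(1-p2)) = sqrt(0.75*0.1) = 0.273861.
arg = 0.474342 + 0.273861 = 0.748203.
d = 2*arccos(0.748203) = 1.4509

1.4509


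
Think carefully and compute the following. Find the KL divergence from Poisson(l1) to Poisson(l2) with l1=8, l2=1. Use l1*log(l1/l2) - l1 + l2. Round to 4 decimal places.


KL divergence for Poisson:
KL = l1*log(l1/l2) - l1 + l2.
l1 = 8, l2 = 1.
log(8/1) = 2.079442.
l1*log(l1/l2) = 8 * 2.079442 = 16.635532.
KL = 16.635532 - 8 + 1 = 9.6355

9.6355


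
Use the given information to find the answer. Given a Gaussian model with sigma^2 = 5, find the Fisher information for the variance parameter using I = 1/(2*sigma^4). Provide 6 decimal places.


Fisher information for variance: I(sigma^2) = 1/(2*sigma^4).
sigma^2 = 5, so sigma^4 = 25.
I = 1/(2*25) = 1/50 = 0.020000

0.020000


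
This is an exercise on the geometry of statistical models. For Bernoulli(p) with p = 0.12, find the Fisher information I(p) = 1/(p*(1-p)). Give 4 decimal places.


For Bernoulli(p), Fisher information is I(p) = 1/(p*(1-p)).
p = 0.12, 1-p = 0.88.
p*(1-p) = 0.1056.
I(p) = 1/0.1056 = 9.4697

9.4697


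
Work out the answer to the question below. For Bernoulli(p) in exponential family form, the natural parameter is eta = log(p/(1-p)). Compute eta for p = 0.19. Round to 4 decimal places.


Natural parameter for Bernoulli: eta = log(p/(1-p)).
p = 0.19, 1-p = 0.81.
p/(1-p) = 0.234568.
eta = log(0.234568) = -1.4500

-1.4500


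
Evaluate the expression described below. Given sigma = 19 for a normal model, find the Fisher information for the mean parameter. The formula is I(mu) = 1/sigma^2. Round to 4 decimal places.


The Fisher information for the mean of a normal distribution is I(mu) = 1/sigma^2.
sigma = 19, so sigma^2 = 361.
I(mu) = 1/361 = 0.0028

0.0028


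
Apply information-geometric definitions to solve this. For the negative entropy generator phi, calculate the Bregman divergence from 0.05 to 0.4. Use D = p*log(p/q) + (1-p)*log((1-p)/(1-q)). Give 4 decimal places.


Bregman divergence with negative entropy generator:
D = p*log(p/q) + (1-p)*log((1-p)/(1-q)).
p = 0.05, q = 0.4.
p*log(p/q) = 0.05*log(0.05/0.4) = -0.103972.
(1-p)*log((1-p)/(1-q)) = 0.95*log(0.95/0.6) = 0.436556.
D = -0.103972 + 0.436556 = 0.3326

0.3326


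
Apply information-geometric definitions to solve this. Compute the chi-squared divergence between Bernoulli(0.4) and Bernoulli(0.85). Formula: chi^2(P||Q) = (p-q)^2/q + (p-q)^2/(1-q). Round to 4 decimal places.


Chi-squared divergence between Bernoulli distributions:
chi^2 = (p-q)^2/q + (p-q)^2/(1-q).
p = 0.4, q = 0.85, p-q = -0.45.
(p-q)^2 = 0.2025.
term1 = 0.2025/0.85 = 0.238235.
term2 = 0.2025/0.15 = 1.35.
chi^2 = 0.238235 + 1.35 = 1.5882

1.5882


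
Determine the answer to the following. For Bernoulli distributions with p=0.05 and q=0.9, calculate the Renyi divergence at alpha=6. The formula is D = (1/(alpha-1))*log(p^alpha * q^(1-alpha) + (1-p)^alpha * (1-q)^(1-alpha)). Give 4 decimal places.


Renyi divergence of order alpha between Bernoulli distributions:
D = (1/(alpha-1))*log(p^alpha * q^(1-alpha) + (1-p)^alpha * (1-q)^(1-alpha)).
alpha = 6, p = 0.05, q = 0.9.
p^alpha * q^(1-alpha) = 0.05^6 * 0.9^-5 = 0.0.
(1-p)^alpha * (1-q)^(1-alpha) = 0.95^6 * 0.1^-5 = 73509.189063.
sum = 0.0 + 73509.189063 = 73509.189063.
D = (1/5)*log(73509.189063) = 2.2410

2.2410


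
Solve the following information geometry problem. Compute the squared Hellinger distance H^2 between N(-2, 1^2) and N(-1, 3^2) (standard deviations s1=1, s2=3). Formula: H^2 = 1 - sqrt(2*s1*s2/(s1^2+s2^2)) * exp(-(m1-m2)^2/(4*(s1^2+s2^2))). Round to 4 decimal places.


Squared Hellinger distance for Gaussians:
H^2 = 1 - sqrt(2*s1*s2/(s1^2+s2^2)) * exp(-(m1-m2)^2/(4*(s1^2+s2^2))).
s1^2 = 1, s2^2 = 9, s1^2+s2^2 = 10.
sqrt(2*1*3/(10)) = 0.774597.
(m1-m2)^2 = (-1)^2 = 1.
exp(-1/(4*10)) = exp(-0.025) = 0.97531.
H^2 = 1 - 0.774597*0.97531 = 0.2445

0.2445


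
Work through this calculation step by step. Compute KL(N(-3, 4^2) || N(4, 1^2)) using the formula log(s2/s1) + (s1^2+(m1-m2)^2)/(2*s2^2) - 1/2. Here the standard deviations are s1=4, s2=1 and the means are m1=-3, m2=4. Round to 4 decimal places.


KL divergence between normal distributions:
KL = log(s2/s1) + (s1^2 + (m1-m2)^2)/(2*s2^2) - 1/2.
log(1/4) = -1.386294.
(4^2 + (-3-4)^2)/(2*1^2) = (16 + 49)/2 = 32.5.
KL = -1.386294 + 32.5 - 0.5 = 30.6137

30.6137


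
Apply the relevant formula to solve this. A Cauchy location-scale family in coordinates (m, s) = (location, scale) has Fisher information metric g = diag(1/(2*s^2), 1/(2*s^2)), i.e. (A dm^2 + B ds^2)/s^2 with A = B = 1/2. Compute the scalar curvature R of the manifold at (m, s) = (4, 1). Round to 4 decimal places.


The metric has the form g = (A dm^2 + B ds^2)/s^2 with A = 1/2, B = 1/2.
Substitute u = sqrt(A/B)*m: g = B*(du^2 + ds^2)/s^2, i.e. B times the
Poincare upper half-plane metric, which has constant Gaussian curvature -1.
Scaling a 2D metric by a constant c divides the Gaussian curvature by c,
so K = -1/B = -1/(1/2) = -2.0000 everywhere (the point (m, s) = (4, 1) is irrelevant:
the curvature is constant).
Scalar curvature in dimension 2: R = 2K = -2/(1/2) = -4.0000.

-4.0000


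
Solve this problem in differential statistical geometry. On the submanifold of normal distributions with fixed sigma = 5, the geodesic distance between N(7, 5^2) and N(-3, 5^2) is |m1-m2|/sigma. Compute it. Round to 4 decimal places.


On the fixed-variance normal subfamily, geodesic distance = |m1-m2|/sigma.
|7 - -3| = 10.
sigma = 5.
d = 10/5 = 2.0000

2.0000


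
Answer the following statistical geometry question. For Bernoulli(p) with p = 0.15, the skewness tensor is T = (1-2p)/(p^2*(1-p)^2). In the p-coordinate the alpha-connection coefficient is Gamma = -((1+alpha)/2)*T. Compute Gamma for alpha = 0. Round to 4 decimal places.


Skewness (Amari-Chentsov) tensor: T = (1-2p)/(p^2*(1-p)^2).
p = 0.15, 1-2p = 0.7, p^2 = 0.0225, (1-p)^2 = 0.7225.
T = 0.7/(0.0225 * 0.7225) = 43.060361.
In the p-coordinate, Gamma^(alpha) = Gamma^(0) - (alpha/2)*T with Gamma^(0) = (1/2)*g'(p) = -T/2,
so Gamma^(alpha) = -((1+alpha)/2)*T.
alpha = 0, -(1+alpha)/2 = -0.5.
Gamma = -0.5 * 43.060361 = -21.5302

-21.5302


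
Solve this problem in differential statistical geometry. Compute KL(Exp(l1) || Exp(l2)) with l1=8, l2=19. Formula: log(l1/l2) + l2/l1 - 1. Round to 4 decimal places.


KL divergence for exponential family:
KL = log(l1/l2) + l2/l1 - 1.
log(8/19) = -0.864997.
19/8 = 2.375.
KL = -0.864997 + 2.375 - 1 = 0.5100

0.5100
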